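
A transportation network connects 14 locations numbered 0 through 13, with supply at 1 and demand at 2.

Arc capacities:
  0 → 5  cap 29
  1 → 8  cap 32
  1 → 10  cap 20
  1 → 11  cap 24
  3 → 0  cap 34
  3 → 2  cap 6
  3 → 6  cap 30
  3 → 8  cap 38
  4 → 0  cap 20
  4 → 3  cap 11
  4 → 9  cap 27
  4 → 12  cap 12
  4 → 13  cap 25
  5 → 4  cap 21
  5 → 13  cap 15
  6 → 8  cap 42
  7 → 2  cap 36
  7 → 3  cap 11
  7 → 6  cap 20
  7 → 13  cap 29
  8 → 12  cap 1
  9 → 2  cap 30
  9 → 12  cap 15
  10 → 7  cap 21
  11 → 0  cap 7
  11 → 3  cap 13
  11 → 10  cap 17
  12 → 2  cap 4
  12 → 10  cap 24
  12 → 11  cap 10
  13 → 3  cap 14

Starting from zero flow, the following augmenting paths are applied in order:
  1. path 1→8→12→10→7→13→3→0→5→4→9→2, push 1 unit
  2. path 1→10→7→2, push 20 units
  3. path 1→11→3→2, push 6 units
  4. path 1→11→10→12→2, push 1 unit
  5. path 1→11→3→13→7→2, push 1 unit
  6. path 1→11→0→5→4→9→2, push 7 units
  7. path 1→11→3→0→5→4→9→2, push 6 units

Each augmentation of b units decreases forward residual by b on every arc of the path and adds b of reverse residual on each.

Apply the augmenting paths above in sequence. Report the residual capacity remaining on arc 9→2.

Residual capacity of (9,2): 16

after path 1 (1→8→12→10→7→13→3→0→5→4→9→2, push 1): res(9,2)=29
after path 2 (1→10→7→2, push 20): res(9,2)=29
after path 3 (1→11→3→2, push 6): res(9,2)=29
after path 4 (1→11→10→12→2, push 1): res(9,2)=29
after path 5 (1→11→3→13→7→2, push 1): res(9,2)=29
after path 6 (1→11→0→5→4→9→2, push 7): res(9,2)=22
after path 7 (1→11→3→0→5→4→9→2, push 6): res(9,2)=16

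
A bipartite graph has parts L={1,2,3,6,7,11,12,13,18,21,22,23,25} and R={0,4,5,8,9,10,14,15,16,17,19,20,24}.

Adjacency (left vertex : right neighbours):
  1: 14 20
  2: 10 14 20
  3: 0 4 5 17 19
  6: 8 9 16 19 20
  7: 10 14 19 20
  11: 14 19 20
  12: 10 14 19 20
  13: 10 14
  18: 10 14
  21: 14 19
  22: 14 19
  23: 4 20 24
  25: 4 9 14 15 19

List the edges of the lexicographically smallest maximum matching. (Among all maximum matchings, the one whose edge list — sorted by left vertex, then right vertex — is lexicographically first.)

Lex-smallest maximum matching: {(1,14), (2,10), (3,0), (6,8), (7,19), (11,20), (23,4), (25,9)}

|M| = 8 (so the lex-smallest maximum matching has 8 edges)
process left vertices in ascending order; for each, take the smallest-labelled available neighbour that still permits 8 edges overall, or leave it unmatched if none does
lex-smallest matching: {1-14, 2-10, 3-0, 6-8, 7-19, 11-20, 23-4, 25-9}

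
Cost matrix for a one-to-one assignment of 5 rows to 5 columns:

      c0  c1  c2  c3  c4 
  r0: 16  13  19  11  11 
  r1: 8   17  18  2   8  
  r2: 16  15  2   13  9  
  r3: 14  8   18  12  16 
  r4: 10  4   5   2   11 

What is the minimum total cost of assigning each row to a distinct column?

Minimum assignment cost: 31

optimal assignment: row0→col4 (cost 11), row1→col0 (cost 8), row2→col2 (cost 2), row3→col1 (cost 8), row4→col3 (cost 2)
total = 11 + 8 + 2 + 8 + 2 = 31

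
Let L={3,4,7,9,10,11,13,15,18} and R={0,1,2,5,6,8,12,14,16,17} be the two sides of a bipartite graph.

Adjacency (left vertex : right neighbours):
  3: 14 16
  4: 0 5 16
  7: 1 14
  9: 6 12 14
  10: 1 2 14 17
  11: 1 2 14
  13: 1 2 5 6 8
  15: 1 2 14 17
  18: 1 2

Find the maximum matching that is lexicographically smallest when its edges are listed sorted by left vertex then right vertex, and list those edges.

Lex-smallest maximum matching: {(3,16), (4,0), (7,1), (9,6), (10,2), (11,14), (13,5), (15,17)}

|M| = 8 (so the lex-smallest maximum matching has 8 edges)
process left vertices in ascending order; for each, take the smallest-labelled available neighbour that still permits 8 edges overall, or leave it unmatched if none does
lex-smallest matching: {3-16, 4-0, 7-1, 9-6, 10-2, 11-14, 13-5, 15-17}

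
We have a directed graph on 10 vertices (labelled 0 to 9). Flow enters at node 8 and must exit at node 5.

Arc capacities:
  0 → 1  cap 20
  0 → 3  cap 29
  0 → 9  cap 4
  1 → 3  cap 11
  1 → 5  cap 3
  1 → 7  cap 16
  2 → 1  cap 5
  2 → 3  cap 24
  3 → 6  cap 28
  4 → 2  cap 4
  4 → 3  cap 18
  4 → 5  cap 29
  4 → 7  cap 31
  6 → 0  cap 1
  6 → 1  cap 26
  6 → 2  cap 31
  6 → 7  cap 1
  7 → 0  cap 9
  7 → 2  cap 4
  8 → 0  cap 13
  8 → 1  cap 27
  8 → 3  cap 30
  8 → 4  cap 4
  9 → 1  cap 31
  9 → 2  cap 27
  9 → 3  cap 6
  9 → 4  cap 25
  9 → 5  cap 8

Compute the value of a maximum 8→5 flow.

Maximum flow value: 11

augment #1: 8→1→5 bottleneck 3, total now 3
augment #2: 8→4→5 bottleneck 4, total now 7
augment #3: 8→0→9→5 bottleneck 4, total now 11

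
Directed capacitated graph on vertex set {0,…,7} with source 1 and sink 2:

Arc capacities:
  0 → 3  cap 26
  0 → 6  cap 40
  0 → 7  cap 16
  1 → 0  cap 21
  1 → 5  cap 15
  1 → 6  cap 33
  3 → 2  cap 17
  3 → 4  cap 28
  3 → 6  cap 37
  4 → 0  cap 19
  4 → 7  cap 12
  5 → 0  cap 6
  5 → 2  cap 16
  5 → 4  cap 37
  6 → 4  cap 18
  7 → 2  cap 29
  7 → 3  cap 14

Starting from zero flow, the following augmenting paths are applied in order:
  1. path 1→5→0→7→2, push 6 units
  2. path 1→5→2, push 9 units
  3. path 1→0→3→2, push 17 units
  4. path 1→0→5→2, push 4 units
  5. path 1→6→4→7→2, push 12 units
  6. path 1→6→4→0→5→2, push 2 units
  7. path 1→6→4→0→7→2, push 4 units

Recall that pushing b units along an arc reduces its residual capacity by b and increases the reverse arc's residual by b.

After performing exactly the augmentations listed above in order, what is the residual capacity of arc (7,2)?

Residual capacity of (7,2): 7

after path 1 (1→5→0→7→2, push 6): res(7,2)=23
after path 2 (1→5→2, push 9): res(7,2)=23
after path 3 (1→0→3→2, push 17): res(7,2)=23
after path 4 (1→0→5→2, push 4): res(7,2)=23
after path 5 (1→6→4→7→2, push 12): res(7,2)=11
after path 6 (1→6→4→0→5→2, push 2): res(7,2)=11
after path 7 (1→6→4→0→7→2, push 4): res(7,2)=7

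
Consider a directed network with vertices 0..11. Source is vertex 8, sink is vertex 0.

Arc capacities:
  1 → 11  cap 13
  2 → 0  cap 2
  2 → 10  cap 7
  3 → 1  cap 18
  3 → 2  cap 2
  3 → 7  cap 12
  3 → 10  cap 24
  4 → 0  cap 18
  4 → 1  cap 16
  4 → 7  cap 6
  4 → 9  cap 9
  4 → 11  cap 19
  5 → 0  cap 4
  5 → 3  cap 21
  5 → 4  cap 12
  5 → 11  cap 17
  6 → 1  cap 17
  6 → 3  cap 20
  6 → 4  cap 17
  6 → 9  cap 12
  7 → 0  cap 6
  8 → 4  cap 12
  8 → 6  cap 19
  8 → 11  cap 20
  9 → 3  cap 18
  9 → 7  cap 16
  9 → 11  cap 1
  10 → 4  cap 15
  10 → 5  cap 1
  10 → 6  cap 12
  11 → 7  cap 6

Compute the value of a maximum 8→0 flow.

Maximum flow value: 27

augment #1: 8→4→0 bottleneck 12, total now 12
augment #2: 8→6→4→0 bottleneck 6, total now 18
augment #3: 8→11→7→0 bottleneck 6, total now 24
augment #4: 8→6→3→2→0 bottleneck 2, total now 26
augment #5: 8→6→3→10→5→0 bottleneck 1, total now 27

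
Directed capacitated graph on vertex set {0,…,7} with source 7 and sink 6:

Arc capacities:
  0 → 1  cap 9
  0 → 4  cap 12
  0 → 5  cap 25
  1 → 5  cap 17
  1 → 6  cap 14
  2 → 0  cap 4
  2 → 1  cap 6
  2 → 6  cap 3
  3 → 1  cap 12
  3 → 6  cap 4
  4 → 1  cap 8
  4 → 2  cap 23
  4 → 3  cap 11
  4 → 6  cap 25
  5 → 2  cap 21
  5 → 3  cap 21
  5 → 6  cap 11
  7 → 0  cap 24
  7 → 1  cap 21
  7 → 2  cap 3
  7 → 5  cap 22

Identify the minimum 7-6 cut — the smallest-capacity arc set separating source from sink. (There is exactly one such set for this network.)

Min-cut arcs: {(0,4), (1,6), (2,6), (3,6), (5,6)} (total capacity 44)

augment #1: 7→1→6 push 14
augment #2: 7→2→6 push 3
augment #3: 7→5→6 push 11
augment #4: 7→0→4→6 push 12
augment #5: 7→5→3→6 push 4
max flow = 44; residual-reachable set from 7 gives S-side
cut edges (S→T): {(0,4), (1,6), (2,6), (3,6), (5,6)} total cap 44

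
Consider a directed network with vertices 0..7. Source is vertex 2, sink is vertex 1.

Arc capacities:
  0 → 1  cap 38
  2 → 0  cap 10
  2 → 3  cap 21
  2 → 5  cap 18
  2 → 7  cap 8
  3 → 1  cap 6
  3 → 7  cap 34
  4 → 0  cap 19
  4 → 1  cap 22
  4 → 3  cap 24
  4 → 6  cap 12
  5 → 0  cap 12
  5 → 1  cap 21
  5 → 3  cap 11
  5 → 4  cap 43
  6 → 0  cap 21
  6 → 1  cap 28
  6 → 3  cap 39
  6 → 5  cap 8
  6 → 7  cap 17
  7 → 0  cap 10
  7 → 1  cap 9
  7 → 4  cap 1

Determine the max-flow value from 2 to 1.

Maximum flow value: 54

augment #1: 2→0→1 bottleneck 10, total now 10
augment #2: 2→3→1 bottleneck 6, total now 16
augment #3: 2→5→1 bottleneck 18, total now 34
augment #4: 2→7→1 bottleneck 8, total now 42
augment #5: 2→3→7→1 bottleneck 1, total now 43
augment #6: 2→3→7→0→1 bottleneck 10, total now 53
augment #7: 2→3→7→4→1 bottleneck 1, total now 54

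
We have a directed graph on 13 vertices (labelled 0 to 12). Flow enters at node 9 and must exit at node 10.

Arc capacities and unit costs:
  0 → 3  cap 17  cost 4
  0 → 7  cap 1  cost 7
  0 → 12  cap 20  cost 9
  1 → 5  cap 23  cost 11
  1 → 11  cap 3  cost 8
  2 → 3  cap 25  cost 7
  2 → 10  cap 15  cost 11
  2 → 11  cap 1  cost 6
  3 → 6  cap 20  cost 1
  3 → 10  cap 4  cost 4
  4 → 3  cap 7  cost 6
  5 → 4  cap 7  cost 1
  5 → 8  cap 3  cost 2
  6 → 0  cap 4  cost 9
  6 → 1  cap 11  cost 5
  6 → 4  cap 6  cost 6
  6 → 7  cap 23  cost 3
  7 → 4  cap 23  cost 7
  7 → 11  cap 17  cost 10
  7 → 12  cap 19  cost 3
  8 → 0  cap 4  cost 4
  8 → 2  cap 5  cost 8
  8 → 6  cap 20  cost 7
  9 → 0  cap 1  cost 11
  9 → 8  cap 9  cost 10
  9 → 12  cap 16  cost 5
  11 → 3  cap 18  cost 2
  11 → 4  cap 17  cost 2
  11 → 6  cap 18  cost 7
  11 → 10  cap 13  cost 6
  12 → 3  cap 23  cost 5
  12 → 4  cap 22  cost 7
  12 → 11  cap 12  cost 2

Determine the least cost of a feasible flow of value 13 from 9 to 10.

shortest-cost path #1: 9→12→11→10 push 12 @ unit cost 13 (adds 156)
shortest-cost path #2: 9→12→3→10 push 1 @ unit cost 14 (adds 14)
total cost = 170

Minimum cost for 13 units: 170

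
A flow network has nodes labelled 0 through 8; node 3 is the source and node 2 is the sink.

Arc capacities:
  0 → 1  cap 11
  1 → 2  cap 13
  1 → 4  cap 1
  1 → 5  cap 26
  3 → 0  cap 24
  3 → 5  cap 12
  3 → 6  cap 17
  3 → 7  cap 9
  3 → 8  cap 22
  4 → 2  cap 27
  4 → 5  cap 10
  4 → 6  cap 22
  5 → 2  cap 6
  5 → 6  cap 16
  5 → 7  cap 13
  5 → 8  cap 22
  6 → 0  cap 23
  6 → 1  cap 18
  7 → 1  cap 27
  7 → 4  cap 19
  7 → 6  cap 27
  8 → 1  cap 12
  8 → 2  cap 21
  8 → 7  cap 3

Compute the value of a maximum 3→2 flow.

Maximum flow value: 60

augment #1: 3→5→2 bottleneck 6, total now 6
augment #2: 3→8→2 bottleneck 21, total now 27
augment #3: 3→0→1→2 bottleneck 11, total now 38
augment #4: 3→6→1→2 bottleneck 2, total now 40
augment #5: 3→7→4→2 bottleneck 9, total now 49
augment #6: 3→5→7→4→2 bottleneck 6, total now 55
augment #7: 3→6→1→4→2 bottleneck 1, total now 56
augment #8: 3→8→7→4→2 bottleneck 1, total now 57
augment #9: 3→6→1→5→7→4→2 bottleneck 3, total now 60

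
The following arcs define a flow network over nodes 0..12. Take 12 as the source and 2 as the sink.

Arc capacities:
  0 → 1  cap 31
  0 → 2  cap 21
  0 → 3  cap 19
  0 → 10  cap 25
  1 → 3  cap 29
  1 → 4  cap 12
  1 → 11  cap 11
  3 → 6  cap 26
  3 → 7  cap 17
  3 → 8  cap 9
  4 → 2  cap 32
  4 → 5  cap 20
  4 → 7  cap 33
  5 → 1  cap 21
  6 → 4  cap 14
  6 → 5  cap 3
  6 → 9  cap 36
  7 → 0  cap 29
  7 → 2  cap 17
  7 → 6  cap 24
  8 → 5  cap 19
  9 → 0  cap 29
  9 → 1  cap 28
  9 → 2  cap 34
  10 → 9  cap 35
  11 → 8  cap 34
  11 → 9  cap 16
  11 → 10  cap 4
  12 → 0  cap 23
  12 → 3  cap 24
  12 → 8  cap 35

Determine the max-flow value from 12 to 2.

Maximum flow value: 66

augment #1: 12→0→2 bottleneck 21, total now 21
augment #2: 12→3→7→2 bottleneck 17, total now 38
augment #3: 12→0→1→4→2 bottleneck 2, total now 40
augment #4: 12→3→6→4→2 bottleneck 7, total now 47
augment #5: 12→8→5→1→4→2 bottleneck 10, total now 57
augment #6: 12→8→5→1→11→9→2 bottleneck 9, total now 66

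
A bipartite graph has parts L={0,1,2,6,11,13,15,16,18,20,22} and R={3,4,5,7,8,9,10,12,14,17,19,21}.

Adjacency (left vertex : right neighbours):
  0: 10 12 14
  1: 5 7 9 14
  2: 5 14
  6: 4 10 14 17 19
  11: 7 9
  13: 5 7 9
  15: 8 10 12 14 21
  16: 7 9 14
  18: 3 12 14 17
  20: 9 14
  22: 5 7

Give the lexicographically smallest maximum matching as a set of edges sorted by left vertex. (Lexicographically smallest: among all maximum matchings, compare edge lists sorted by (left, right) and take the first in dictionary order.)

|M| = 8 (so the lex-smallest maximum matching has 8 edges)
process left vertices in ascending order; for each, take the smallest-labelled available neighbour that still permits 8 edges overall, or leave it unmatched if none does
lex-smallest matching: {0-10, 1-5, 2-14, 6-4, 11-7, 13-9, 15-8, 18-3}

Lex-smallest maximum matching: {(0,10), (1,5), (2,14), (6,4), (11,7), (13,9), (15,8), (18,3)}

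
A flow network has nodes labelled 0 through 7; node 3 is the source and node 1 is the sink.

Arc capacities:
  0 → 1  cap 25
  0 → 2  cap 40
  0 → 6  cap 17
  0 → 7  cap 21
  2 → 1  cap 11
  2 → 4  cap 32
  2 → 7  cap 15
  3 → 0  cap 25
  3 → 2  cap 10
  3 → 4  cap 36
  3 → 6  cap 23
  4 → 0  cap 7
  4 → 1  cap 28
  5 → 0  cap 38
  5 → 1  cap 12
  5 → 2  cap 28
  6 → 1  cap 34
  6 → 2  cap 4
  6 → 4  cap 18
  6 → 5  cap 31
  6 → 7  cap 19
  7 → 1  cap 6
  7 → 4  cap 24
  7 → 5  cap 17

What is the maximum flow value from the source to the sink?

augment #1: 3→0→1 bottleneck 25, total now 25
augment #2: 3→2→1 bottleneck 10, total now 35
augment #3: 3→4→1 bottleneck 28, total now 63
augment #4: 3→6→1 bottleneck 23, total now 86
augment #5: 3→4→0→2→1 bottleneck 1, total now 87
augment #6: 3→4→0→6→1 bottleneck 6, total now 93

Maximum flow value: 93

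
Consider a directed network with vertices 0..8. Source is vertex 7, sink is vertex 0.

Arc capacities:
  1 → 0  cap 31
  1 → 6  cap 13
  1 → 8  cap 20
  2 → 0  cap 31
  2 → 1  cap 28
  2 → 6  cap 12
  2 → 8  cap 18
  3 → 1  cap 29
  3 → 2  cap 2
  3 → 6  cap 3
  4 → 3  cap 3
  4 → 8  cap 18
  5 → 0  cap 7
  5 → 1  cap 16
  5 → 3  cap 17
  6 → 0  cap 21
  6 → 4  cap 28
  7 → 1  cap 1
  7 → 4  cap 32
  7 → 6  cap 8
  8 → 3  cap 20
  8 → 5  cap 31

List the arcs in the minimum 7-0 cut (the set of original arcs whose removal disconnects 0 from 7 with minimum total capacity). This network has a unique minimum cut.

augment #1: 7→1→0 push 1
augment #2: 7→6→0 push 8
augment #3: 7→4→3→1→0 push 3
augment #4: 7→4→8→5→0 push 7
augment #5: 7→4→8→3→1→0 push 11
max flow = 30; residual-reachable set from 7 gives S-side
cut edges (S→T): {(4,3), (4,8), (7,1), (7,6)} total cap 30

Min-cut arcs: {(4,3), (4,8), (7,1), (7,6)} (total capacity 30)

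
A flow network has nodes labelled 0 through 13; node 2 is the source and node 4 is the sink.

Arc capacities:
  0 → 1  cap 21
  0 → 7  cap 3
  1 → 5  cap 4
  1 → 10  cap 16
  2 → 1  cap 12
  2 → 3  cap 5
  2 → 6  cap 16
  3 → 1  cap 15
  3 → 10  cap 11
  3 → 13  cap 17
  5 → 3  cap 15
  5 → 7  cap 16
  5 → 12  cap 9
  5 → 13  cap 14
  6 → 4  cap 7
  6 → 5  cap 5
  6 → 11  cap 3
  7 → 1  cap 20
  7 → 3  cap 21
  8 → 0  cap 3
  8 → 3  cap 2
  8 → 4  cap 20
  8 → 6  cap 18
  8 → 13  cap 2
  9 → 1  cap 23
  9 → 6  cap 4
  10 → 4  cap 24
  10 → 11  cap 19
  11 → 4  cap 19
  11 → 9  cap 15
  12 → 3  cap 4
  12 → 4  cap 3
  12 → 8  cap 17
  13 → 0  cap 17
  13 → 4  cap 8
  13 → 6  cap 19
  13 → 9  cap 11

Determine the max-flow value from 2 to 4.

augment #1: 2→6→4 bottleneck 7, total now 7
augment #2: 2→1→10→4 bottleneck 12, total now 19
augment #3: 2→3→10→4 bottleneck 5, total now 24
augment #4: 2→6→11→4 bottleneck 3, total now 27
augment #5: 2→6→5→12→4 bottleneck 3, total now 30
augment #6: 2→6→5→13→4 bottleneck 2, total now 32

Maximum flow value: 32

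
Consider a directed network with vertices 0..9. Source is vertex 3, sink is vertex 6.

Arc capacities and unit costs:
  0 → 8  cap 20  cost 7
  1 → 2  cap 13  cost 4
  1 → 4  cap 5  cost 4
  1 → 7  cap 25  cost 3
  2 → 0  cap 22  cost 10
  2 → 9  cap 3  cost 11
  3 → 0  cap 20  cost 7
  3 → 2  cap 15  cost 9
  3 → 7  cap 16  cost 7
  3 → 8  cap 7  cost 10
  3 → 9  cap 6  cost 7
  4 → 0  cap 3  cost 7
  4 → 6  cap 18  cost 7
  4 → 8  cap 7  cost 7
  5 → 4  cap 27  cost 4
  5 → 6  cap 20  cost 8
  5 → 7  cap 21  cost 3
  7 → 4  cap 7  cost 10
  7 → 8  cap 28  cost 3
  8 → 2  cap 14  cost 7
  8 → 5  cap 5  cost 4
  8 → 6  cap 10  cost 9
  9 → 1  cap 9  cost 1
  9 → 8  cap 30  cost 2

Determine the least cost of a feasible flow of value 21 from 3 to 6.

shortest-cost path #1: 3→9→8→6 push 6 @ unit cost 18 (adds 108)
shortest-cost path #2: 3→8→6 push 4 @ unit cost 19 (adds 76)
shortest-cost path #3: 3→8→9→1→4→6 push 3 @ unit cost 20 (adds 60)
shortest-cost path #4: 3→7→8→9→1→4→6 push 2 @ unit cost 20 (adds 40)
shortest-cost path #5: 3→7→8→5→6 push 5 @ unit cost 22 (adds 110)
shortest-cost path #6: 3→7→4→6 push 1 @ unit cost 24 (adds 24)
total cost = 418

Minimum cost for 21 units: 418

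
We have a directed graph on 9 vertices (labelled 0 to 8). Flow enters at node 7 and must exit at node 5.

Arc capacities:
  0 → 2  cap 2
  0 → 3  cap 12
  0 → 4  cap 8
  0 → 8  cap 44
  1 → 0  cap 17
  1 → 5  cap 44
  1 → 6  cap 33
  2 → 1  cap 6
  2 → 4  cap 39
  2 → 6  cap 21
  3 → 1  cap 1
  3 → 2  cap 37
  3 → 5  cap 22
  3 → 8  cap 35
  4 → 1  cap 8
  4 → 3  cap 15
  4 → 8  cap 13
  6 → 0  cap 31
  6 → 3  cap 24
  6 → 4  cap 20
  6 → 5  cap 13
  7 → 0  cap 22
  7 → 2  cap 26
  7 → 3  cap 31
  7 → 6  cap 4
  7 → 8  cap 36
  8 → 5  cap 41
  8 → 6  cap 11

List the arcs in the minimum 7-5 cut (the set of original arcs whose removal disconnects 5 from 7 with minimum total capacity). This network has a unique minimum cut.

Min-cut arcs: {(2,1), (3,1), (3,5), (4,1), (6,5), (8,5)} (total capacity 91)

augment #1: 7→3→5 push 22
augment #2: 7→6→5 push 4
augment #3: 7→8→5 push 36
augment #4: 7→0→8→5 push 5
augment #5: 7→2→1→5 push 6
augment #6: 7→2→6→5 push 9
augment #7: 7→3→1→5 push 1
augment #8: 7→0→4→1→5 push 8
max flow = 91; residual-reachable set from 7 gives S-side
cut edges (S→T): {(2,1), (3,1), (3,5), (4,1), (6,5), (8,5)} total cap 91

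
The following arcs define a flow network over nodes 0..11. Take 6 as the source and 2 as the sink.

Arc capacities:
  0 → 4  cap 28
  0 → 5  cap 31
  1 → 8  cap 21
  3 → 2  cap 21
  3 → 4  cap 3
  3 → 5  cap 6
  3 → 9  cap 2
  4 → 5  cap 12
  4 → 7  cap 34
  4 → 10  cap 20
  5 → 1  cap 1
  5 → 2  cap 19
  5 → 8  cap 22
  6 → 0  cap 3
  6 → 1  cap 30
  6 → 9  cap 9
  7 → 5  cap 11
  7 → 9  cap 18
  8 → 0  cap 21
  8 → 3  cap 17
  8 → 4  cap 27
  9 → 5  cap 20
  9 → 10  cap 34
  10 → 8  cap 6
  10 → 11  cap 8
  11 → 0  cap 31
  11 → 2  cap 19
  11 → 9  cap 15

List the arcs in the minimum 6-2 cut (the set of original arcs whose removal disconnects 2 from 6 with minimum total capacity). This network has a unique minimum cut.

augment #1: 6→0→5→2 push 3
augment #2: 6→9→5→2 push 9
augment #3: 6→1→8→3→2 push 17
augment #4: 6→1→8→0→5→2 push 4
max flow = 33; residual-reachable set from 6 gives S-side
cut edges (S→T): {(1,8), (6,0), (6,9)} total cap 33

Min-cut arcs: {(1,8), (6,0), (6,9)} (total capacity 33)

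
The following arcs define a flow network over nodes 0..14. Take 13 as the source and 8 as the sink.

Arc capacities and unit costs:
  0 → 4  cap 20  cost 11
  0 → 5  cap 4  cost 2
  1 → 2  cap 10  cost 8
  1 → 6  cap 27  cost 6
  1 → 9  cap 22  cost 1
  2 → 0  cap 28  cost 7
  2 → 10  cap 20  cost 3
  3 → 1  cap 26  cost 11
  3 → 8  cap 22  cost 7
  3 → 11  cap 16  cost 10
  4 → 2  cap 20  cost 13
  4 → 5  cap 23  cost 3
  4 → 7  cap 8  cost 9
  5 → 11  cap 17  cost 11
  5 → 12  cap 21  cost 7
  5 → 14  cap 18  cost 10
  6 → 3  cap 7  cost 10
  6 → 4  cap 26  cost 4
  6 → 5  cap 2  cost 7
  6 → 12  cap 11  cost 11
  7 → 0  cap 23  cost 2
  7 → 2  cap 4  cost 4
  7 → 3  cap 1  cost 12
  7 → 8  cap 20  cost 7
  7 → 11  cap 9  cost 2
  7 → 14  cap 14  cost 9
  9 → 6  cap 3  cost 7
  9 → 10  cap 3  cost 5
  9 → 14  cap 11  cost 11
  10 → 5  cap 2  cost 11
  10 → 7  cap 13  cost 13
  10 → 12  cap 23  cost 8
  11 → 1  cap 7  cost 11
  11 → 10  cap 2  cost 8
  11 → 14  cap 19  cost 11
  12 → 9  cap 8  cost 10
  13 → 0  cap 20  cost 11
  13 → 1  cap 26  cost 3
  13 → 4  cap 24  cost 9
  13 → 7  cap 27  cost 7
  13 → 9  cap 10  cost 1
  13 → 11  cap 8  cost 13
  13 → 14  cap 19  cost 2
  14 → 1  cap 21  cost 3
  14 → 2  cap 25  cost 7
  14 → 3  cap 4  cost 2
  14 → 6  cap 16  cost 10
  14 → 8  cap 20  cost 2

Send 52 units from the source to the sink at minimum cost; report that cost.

Minimum cost for 52 units: 659

shortest-cost path #1: 13→14→8 push 19 @ unit cost 4 (adds 76)
shortest-cost path #2: 13→7→8 push 20 @ unit cost 14 (adds 280)
shortest-cost path #3: 13→9→14→8 push 1 @ unit cost 14 (adds 14)
shortest-cost path #4: 13→9→14→3→8 push 4 @ unit cost 21 (adds 84)
shortest-cost path #5: 13→9→6→3→8 push 3 @ unit cost 25 (adds 75)
shortest-cost path #6: 13→1→6→3→8 push 4 @ unit cost 26 (adds 104)
shortest-cost path #7: 13→7→3→8 push 1 @ unit cost 26 (adds 26)
total cost = 659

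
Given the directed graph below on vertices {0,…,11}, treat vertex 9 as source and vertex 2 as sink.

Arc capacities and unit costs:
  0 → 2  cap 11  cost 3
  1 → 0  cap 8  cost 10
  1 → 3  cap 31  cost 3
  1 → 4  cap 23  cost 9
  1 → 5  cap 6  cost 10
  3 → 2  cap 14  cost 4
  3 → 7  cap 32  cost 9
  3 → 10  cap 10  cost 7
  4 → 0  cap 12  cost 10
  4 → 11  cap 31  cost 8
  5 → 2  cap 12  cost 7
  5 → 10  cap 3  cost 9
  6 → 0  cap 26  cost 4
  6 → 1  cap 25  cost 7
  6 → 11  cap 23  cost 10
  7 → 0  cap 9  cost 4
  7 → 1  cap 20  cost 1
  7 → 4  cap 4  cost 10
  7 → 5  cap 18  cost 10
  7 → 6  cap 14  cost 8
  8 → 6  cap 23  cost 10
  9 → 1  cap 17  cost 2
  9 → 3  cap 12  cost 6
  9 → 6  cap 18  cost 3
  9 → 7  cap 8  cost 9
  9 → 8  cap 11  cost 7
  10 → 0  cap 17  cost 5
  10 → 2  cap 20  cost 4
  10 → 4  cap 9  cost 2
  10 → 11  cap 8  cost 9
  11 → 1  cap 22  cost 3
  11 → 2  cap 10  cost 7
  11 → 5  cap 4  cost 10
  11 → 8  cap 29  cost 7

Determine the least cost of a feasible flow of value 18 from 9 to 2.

Minimum cost for 18 units: 166

shortest-cost path #1: 9→1→3→2 push 14 @ unit cost 9 (adds 126)
shortest-cost path #2: 9→6→0→2 push 4 @ unit cost 10 (adds 40)
total cost = 166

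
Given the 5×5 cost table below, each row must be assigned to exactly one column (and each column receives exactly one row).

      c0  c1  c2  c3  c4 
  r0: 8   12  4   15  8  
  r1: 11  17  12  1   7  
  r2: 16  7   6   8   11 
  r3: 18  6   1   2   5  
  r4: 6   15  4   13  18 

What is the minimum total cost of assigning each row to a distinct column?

Minimum assignment cost: 23

one of 2 optimal assignments: row0→col2 (cost 4), row1→col3 (cost 1), row2→col1 (cost 7), row3→col4 (cost 5), row4→col0 (cost 6)
total = 4 + 1 + 7 + 5 + 6 = 23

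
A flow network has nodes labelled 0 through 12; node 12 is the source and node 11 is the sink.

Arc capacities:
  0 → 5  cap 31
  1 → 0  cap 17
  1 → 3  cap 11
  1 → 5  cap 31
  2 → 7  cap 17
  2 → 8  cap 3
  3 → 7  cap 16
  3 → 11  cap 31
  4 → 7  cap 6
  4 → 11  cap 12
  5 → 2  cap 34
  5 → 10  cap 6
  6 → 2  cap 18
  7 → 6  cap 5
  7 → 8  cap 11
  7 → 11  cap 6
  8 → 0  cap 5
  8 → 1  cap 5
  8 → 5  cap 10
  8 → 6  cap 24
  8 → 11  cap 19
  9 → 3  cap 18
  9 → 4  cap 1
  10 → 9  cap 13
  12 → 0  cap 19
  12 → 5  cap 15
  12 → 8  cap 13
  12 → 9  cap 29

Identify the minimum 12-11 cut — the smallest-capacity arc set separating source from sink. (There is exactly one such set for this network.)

Min-cut arcs: {(7,11), (8,1), (8,11), (9,3), (9,4)} (total capacity 49)

augment #1: 12→8→11 push 13
augment #2: 12→9→3→11 push 18
augment #3: 12→9→4→11 push 1
augment #4: 12→5→2→7→11 push 6
augment #5: 12→5→2→8→11 push 3
augment #6: 12→5→2→7→8→11 push 3
augment #7: 12→5→2→7→8→1→3→11 push 3
augment #8: 12→0→5→2→7→8→1→3→11 push 2
max flow = 49; residual-reachable set from 12 gives S-side
cut edges (S→T): {(7,11), (8,1), (8,11), (9,3), (9,4)} total cap 49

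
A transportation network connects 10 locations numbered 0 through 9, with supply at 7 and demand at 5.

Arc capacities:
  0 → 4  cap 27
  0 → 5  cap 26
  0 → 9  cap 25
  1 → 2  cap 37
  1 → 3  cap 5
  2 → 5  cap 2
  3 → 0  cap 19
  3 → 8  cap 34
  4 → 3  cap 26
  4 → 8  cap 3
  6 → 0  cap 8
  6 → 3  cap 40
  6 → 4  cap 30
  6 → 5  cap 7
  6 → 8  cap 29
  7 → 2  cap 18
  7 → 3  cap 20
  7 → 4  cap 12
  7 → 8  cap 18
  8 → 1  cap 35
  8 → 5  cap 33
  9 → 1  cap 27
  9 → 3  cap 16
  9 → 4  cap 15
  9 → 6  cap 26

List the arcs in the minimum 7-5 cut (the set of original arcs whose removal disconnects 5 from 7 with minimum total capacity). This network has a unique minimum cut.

augment #1: 7→2→5 push 2
augment #2: 7→8→5 push 18
augment #3: 7→3→0→5 push 19
augment #4: 7→3→8→5 push 1
augment #5: 7→4→8→5 push 3
augment #6: 7→4→3→8→5 push 9
max flow = 52; residual-reachable set from 7 gives S-side
cut edges (S→T): {(2,5), (7,3), (7,4), (7,8)} total cap 52

Min-cut arcs: {(2,5), (7,3), (7,4), (7,8)} (total capacity 52)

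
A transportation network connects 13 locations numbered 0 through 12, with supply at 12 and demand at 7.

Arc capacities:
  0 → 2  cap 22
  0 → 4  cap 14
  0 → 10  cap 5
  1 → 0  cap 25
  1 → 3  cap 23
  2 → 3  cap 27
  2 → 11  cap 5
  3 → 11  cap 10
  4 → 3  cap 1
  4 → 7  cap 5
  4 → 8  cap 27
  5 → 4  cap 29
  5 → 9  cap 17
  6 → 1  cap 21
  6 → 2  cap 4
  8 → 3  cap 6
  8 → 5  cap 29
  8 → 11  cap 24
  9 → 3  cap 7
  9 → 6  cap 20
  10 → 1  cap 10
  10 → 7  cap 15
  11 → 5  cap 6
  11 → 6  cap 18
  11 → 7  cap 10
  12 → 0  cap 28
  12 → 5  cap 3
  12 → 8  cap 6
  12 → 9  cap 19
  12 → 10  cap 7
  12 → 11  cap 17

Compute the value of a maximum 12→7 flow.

augment #1: 12→10→7 bottleneck 7, total now 7
augment #2: 12→11→7 bottleneck 10, total now 17
augment #3: 12→0→4→7 bottleneck 5, total now 22
augment #4: 12→0→10→7 bottleneck 5, total now 27

Maximum flow value: 27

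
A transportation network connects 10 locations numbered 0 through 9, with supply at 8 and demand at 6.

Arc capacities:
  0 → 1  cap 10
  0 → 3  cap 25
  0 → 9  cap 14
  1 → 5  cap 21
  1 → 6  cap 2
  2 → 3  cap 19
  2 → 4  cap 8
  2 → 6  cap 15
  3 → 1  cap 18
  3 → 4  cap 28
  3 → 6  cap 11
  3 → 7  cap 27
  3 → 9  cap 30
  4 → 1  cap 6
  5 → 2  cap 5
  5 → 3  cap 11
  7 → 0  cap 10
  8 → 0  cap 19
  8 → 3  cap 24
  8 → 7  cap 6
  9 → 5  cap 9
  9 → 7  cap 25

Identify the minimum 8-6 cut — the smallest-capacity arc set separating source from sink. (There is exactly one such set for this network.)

augment #1: 8→3→6 push 11
augment #2: 8→0→1→6 push 2
augment #3: 8→0→1→5→2→6 push 5
max flow = 18; residual-reachable set from 8 gives S-side
cut edges (S→T): {(1,6), (3,6), (5,2)} total cap 18

Min-cut arcs: {(1,6), (3,6), (5,2)} (total capacity 18)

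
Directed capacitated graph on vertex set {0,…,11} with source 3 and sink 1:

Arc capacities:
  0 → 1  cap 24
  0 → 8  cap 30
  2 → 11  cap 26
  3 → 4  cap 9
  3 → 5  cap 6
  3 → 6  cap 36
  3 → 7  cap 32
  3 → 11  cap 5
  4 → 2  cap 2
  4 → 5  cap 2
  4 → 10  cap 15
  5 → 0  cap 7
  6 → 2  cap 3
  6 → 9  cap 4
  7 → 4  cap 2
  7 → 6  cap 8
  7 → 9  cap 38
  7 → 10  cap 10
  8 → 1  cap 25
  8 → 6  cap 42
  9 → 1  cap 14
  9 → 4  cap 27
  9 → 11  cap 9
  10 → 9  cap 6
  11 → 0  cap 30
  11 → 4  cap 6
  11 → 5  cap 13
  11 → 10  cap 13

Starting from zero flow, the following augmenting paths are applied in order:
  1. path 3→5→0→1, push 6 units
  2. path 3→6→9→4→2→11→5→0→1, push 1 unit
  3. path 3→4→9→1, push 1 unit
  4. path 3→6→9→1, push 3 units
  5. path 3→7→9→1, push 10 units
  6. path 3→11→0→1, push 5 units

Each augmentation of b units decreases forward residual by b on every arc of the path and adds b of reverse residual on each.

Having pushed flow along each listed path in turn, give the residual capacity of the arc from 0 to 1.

Residual capacity of (0,1): 12

after path 1 (3→5→0→1, push 6): res(0,1)=18
after path 2 (3→6→9→4→2→11→5→0→1, push 1): res(0,1)=17
after path 3 (3→4→9→1, push 1): res(0,1)=17
after path 4 (3→6→9→1, push 3): res(0,1)=17
after path 5 (3→7→9→1, push 10): res(0,1)=17
after path 6 (3→11→0→1, push 5): res(0,1)=12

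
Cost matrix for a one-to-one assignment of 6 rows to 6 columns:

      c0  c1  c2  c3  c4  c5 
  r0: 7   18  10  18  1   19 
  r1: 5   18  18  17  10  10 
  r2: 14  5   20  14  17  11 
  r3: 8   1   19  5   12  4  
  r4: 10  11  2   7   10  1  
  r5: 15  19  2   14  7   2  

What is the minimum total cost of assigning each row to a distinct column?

optimal assignment: row0→col4 (cost 1), row1→col0 (cost 5), row2→col1 (cost 5), row3→col3 (cost 5), row4→col5 (cost 1), row5→col2 (cost 2)
total = 1 + 5 + 5 + 5 + 1 + 2 = 19

Minimum assignment cost: 19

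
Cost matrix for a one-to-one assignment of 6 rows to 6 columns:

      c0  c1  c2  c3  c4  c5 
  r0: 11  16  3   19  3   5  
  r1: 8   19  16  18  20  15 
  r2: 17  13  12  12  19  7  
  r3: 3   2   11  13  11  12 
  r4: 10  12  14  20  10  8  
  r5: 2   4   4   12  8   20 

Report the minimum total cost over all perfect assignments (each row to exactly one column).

Minimum assignment cost: 37

optimal assignment: row0→col4 (cost 3), row1→col0 (cost 8), row2→col3 (cost 12), row3→col1 (cost 2), row4→col5 (cost 8), row5→col2 (cost 4)
total = 3 + 8 + 12 + 2 + 8 + 4 = 37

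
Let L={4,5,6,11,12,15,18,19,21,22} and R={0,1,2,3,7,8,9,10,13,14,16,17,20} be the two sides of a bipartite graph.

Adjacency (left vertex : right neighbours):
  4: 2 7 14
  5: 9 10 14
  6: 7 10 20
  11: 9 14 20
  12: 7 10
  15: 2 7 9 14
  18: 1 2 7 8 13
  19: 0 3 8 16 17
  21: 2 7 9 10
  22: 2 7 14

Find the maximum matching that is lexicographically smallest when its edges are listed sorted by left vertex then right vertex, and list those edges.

|M| = 8 (so the lex-smallest maximum matching has 8 edges)
process left vertices in ascending order; for each, take the smallest-labelled available neighbour that still permits 8 edges overall, or leave it unmatched if none does
lex-smallest matching: {4-2, 5-9, 6-7, 11-20, 12-10, 15-14, 18-1, 19-0}

Lex-smallest maximum matching: {(4,2), (5,9), (6,7), (11,20), (12,10), (15,14), (18,1), (19,0)}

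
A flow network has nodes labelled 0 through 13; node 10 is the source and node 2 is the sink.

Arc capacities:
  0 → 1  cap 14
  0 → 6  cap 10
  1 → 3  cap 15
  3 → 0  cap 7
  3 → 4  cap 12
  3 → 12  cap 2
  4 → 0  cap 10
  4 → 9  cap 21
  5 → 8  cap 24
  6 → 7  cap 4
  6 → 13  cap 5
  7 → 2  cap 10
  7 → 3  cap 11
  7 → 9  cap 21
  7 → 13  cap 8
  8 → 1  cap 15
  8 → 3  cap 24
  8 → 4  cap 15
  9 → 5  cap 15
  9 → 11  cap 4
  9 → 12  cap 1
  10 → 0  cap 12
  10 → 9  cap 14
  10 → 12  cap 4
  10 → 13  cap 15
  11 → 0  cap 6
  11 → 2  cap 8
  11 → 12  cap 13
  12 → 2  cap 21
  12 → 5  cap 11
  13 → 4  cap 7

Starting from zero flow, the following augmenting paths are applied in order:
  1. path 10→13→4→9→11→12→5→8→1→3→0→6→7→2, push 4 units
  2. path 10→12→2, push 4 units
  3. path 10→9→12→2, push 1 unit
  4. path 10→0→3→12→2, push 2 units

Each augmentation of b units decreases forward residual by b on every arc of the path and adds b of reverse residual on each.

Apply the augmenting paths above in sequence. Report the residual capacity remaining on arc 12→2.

Residual capacity of (12,2): 14

after path 1 (10→13→4→9→11→12→5→8→1→3→0→6→7→2, push 4): res(12,2)=21
after path 2 (10→12→2, push 4): res(12,2)=17
after path 3 (10→9→12→2, push 1): res(12,2)=16
after path 4 (10→0→3→12→2, push 2): res(12,2)=14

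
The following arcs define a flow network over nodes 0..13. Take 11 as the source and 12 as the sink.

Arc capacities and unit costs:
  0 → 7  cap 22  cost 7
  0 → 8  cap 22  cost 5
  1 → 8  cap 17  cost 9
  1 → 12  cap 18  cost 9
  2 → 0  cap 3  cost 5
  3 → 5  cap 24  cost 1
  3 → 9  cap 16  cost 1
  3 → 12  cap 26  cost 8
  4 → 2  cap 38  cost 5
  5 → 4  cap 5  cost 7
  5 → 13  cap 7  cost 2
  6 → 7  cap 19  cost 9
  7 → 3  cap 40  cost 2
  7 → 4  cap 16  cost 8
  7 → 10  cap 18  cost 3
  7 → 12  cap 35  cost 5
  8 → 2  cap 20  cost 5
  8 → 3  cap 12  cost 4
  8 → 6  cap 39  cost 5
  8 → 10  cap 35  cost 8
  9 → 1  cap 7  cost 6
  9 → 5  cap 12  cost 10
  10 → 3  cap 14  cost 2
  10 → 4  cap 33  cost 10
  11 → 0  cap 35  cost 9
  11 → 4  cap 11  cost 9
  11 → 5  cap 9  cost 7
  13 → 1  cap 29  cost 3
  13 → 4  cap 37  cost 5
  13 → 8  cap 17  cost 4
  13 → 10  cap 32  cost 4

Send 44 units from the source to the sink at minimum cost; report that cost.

shortest-cost path #1: 11→0→7→12 push 22 @ unit cost 21 (adds 462)
shortest-cost path #2: 11→5→13→1→12 push 7 @ unit cost 21 (adds 147)
shortest-cost path #3: 11→0→8→3→12 push 12 @ unit cost 26 (adds 312)
shortest-cost path #4: 11→0→8→10→3→12 push 1 @ unit cost 32 (adds 32)
shortest-cost path #5: 11→4→2→0→8→10→3→12 push 2 @ unit cost 42 (adds 84)
total cost = 1037

Minimum cost for 44 units: 1037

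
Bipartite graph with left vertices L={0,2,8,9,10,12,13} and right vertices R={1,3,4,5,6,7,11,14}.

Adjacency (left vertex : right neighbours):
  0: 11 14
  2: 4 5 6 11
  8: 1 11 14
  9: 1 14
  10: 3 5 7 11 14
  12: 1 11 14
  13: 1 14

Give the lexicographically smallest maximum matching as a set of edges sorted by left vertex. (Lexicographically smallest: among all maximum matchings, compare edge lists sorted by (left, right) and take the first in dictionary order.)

Lex-smallest maximum matching: {(0,11), (2,4), (8,1), (9,14), (10,3)}

|M| = 5 (so the lex-smallest maximum matching has 5 edges)
process left vertices in ascending order; for each, take the smallest-labelled available neighbour that still permits 5 edges overall, or leave it unmatched if none does
lex-smallest matching: {0-11, 2-4, 8-1, 9-14, 10-3}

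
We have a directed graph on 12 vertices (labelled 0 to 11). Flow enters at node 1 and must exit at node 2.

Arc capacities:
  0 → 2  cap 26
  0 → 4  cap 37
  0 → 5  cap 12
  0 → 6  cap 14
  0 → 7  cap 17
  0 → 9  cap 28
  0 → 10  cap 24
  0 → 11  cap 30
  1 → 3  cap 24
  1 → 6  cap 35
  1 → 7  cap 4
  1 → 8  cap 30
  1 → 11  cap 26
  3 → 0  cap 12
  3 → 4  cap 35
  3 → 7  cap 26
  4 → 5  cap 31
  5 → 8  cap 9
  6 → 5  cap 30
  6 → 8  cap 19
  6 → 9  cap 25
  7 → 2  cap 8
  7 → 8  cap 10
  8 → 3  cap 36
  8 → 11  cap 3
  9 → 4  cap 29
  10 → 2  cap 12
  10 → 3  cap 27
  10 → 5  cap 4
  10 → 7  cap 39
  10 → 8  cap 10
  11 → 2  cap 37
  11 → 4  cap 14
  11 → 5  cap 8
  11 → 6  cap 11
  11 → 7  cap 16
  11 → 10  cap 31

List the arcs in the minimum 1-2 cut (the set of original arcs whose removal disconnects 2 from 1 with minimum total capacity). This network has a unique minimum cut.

augment #1: 1→7→2 push 4
augment #2: 1→11→2 push 26
augment #3: 1→3→0→2 push 12
augment #4: 1→3→7→2 push 4
augment #5: 1→8→11→2 push 3
max flow = 49; residual-reachable set from 1 gives S-side
cut edges (S→T): {(1,11), (3,0), (7,2), (8,11)} total cap 49

Min-cut arcs: {(1,11), (3,0), (7,2), (8,11)} (total capacity 49)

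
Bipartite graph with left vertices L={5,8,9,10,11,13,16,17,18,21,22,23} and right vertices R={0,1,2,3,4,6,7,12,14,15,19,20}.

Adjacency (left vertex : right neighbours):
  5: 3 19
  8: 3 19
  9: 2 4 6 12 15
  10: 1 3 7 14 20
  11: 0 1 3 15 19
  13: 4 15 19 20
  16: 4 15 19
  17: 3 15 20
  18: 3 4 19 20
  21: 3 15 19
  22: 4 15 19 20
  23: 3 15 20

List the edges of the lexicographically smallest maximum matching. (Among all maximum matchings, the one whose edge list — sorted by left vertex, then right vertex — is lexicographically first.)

Lex-smallest maximum matching: {(5,3), (8,19), (9,2), (10,1), (11,0), (13,4), (16,15), (17,20)}

|M| = 8 (so the lex-smallest maximum matching has 8 edges)
process left vertices in ascending order; for each, take the smallest-labelled available neighbour that still permits 8 edges overall, or leave it unmatched if none does
lex-smallest matching: {5-3, 8-19, 9-2, 10-1, 11-0, 13-4, 16-15, 17-20}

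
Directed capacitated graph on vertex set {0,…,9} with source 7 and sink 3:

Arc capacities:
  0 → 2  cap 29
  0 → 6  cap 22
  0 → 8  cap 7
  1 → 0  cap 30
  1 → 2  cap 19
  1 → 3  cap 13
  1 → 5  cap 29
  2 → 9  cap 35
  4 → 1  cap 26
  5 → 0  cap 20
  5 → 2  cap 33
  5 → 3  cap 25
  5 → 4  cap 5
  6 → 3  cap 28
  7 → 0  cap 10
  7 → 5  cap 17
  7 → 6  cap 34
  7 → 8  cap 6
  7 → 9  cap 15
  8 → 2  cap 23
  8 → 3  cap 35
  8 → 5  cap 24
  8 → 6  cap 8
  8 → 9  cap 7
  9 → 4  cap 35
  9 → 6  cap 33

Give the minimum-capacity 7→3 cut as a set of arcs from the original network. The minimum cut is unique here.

Min-cut arcs: {(6,3), (7,0), (7,5), (7,8), (7,9)} (total capacity 76)

augment #1: 7→5→3 push 17
augment #2: 7→6→3 push 28
augment #3: 7→8→3 push 6
augment #4: 7→0→8→3 push 7
augment #5: 7→9→4→1→3 push 13
augment #6: 7→9→4→1→5→3 push 2
augment #7: 7→0→2→9→4→1→5→3 push 3
max flow = 76; residual-reachable set from 7 gives S-side
cut edges (S→T): {(6,3), (7,0), (7,5), (7,8), (7,9)} total cap 76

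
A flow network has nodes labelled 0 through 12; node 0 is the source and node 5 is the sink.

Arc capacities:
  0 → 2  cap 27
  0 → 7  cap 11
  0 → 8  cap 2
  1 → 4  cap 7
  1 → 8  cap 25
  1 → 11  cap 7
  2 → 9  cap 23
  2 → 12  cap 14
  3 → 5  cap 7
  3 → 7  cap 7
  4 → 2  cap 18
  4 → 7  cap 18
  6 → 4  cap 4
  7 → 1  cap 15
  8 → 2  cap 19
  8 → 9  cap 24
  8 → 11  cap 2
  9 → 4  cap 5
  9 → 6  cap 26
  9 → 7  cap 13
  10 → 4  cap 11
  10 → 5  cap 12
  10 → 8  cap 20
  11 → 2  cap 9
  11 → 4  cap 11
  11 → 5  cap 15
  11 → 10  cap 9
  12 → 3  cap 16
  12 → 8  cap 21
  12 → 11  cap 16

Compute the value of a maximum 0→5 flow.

Maximum flow value: 23

augment #1: 0→8→11→5 bottleneck 2, total now 2
augment #2: 0→2→12→3→5 bottleneck 7, total now 9
augment #3: 0→2→12→11→5 bottleneck 7, total now 16
augment #4: 0→7→1→11→5 bottleneck 6, total now 22
augment #5: 0→7→1→11→10→5 bottleneck 1, total now 23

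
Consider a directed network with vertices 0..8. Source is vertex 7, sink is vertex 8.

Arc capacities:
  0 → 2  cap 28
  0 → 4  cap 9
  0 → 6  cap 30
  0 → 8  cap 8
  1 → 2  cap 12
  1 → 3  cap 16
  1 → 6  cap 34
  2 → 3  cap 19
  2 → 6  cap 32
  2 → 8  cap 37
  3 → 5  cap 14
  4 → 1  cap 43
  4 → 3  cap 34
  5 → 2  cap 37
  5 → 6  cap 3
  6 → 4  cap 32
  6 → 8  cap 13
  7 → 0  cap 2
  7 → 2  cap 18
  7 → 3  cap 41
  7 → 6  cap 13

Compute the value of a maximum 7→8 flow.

augment #1: 7→0→8 bottleneck 2, total now 2
augment #2: 7→2→8 bottleneck 18, total now 20
augment #3: 7→6→8 bottleneck 13, total now 33
augment #4: 7→3→5→2→8 bottleneck 14, total now 47

Maximum flow value: 47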